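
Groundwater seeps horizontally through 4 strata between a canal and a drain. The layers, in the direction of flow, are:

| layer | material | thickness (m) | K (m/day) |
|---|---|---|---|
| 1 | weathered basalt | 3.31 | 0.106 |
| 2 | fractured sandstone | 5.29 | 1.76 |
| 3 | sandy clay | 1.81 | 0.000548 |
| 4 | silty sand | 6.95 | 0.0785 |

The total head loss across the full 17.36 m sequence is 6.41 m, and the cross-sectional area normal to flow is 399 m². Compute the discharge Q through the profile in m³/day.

0.747

Flow is perpendicular to layering, so the layers act in series and the equivalent K is the thickness-weighted harmonic mean.
Total thickness L = 3.31 + 5.29 + 1.81 + 6.95 = 17.36 m.
Σ(b_i/K_i) = 3.31/0.106 + 5.29/1.76 + 1.81/0.000548 + 6.95/0.0785 = 3426 d.
K_eq = L / Σ(b_i/K_i) = 17.36 / 3426 = 0.005068 m/day.
Q = K_eq · A · (Δh/L) = 0.005068 × 399 × (6.41/17.36) = 0.7466 m³/day.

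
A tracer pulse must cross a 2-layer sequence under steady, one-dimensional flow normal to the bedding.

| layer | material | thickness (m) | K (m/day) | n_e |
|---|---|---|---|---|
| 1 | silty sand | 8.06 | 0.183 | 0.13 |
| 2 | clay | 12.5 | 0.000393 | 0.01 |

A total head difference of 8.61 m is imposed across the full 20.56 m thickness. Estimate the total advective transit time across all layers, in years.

11.9

With flow normal to the layers, continuity requires the same specific discharge q through every layer.
Σ(b_i/K_i) = 8.06/0.183 + 12.5/0.000393 = 31851 d.
q = Δh / Σ(b_i/K_i) = 8.61 / 31851 = 0.0002703 m/day.
In each layer the seepage velocity is v_i = q/n_i, so the layer transit time is t_i = b_i·n_i / q:
  layer 1 (silty sand): t_1 = 8.06 × 0.13 / 0.0002703 = 3876 d
  layer 2 (clay): t_2 = 12.5 × 0.01 / 0.0002703 = 462.4 d
Total t = Σ t_i = 4338 days = 11.88 years.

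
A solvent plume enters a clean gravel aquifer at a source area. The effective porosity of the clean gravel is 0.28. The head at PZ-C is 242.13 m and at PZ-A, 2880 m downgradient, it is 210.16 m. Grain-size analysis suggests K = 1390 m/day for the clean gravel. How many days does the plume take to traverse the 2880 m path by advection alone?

52.3

Hydraulic gradient i = (242.13 − 210.16) / 2880 = 31.97 / 2880 = 0.01110.
Darcy flux q = K · i = 1390 × 0.01110 = 15.43 m/day.
Seepage velocity v = q / n_e = 15.43 / 0.28 = 55.11 m/day.
Travel time t = L / v = 2880 / 55.11 = 52.26 days.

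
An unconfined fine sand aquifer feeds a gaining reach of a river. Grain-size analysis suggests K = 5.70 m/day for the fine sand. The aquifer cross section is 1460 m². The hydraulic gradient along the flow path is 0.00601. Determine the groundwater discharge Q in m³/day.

50.0

Hydraulic gradient i = 0.00601.
Darcy's law: Q = K · A · i = 5.700 × 1460 × 0.006010 = 50.02 m³/day.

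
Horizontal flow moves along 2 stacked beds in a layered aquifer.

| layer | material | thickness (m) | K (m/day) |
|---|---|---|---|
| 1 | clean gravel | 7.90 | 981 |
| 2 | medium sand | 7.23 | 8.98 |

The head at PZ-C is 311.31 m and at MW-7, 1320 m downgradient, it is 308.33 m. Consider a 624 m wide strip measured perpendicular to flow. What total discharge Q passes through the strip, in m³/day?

Flow is parallel to layering, so each bed carries its own Darcy discharge and the transmissivities add.
Σ(K_i·b_i) = 981×7.90 + 8.98×7.23 = 7815 m²/day.
Hydraulic gradient i = (311.31 − 308.33) / 1320 = 2.98 / 1320 = 0.002258.
Q = Σ(K_i·b_i) · W · i = 7815 × 624 × 0.002258 = 11009 m³/day.

11000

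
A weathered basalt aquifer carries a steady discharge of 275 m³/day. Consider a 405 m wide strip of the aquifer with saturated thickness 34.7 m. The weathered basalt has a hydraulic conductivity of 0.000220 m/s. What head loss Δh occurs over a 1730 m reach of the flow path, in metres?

Convert K: 0.000220 m/s × 86400 = 19.01 m/day.
Cross-sectional area A = 405 × 34.7 = 14054 m².
From Q = K·A·i, i = Q / (K·A) = 275 / (19.01 × 14054) = 0.001029.
Head loss Δh = i · L = 0.001029 × 1730 = 1.781 m.

1.78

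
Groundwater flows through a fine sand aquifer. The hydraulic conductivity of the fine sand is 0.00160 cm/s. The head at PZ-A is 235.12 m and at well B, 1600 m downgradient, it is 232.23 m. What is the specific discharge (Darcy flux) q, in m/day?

0.00250

Convert K: 0.00160 cm/s × 864 = 1.382 m/day.
Hydraulic gradient i = (235.12 − 232.23) / 1600 = 2.89 / 1600 = 0.001806.
Specific discharge q = K · i = 1.382 × 0.001806 = 0.002497 m/day.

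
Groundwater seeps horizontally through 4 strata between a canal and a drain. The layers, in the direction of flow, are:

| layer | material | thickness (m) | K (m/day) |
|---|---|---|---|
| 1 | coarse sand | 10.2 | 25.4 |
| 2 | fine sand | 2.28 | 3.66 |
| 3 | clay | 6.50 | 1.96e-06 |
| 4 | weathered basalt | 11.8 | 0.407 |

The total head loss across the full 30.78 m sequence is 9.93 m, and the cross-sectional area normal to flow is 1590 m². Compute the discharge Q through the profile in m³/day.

0.00476

Flow is perpendicular to layering, so the layers act in series and the equivalent K is the thickness-weighted harmonic mean.
Total thickness L = 10.2 + 2.28 + 6.50 + 11.8 = 30.78 m.
Σ(b_i/K_i) = 10.2/25.4 + 2.28/3.66 + 6.50/1.96e-06 + 11.8/0.407 = 3.316e+06 d.
K_eq = L / Σ(b_i/K_i) = 30.78 / 3.316e+06 = 9.281e-06 m/day.
Q = K_eq · A · (Δh/L) = 9.281e-06 × 1590 × (9.93/30.78) = 0.004761 m³/day.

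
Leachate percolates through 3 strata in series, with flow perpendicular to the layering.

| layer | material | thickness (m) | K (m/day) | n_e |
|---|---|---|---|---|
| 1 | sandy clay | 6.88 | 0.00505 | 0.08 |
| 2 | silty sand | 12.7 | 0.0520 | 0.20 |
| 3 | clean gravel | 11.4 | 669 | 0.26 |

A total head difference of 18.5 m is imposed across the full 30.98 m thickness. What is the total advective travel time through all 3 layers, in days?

526

With flow normal to the layers, continuity requires the same specific discharge q through every layer.
Σ(b_i/K_i) = 6.88/0.00505 + 12.7/0.0520 + 11.4/669 = 1607 d.
q = Δh / Σ(b_i/K_i) = 18.5 / 1607 = 0.01151 m/day.
In each layer the seepage velocity is v_i = q/n_i, so the layer transit time is t_i = b_i·n_i / q:
  layer 1 (sandy clay): t_1 = 6.88 × 0.08 / 0.01151 = 47.80 d
  layer 2 (silty sand): t_2 = 12.7 × 0.20 / 0.01151 = 220.6 d
  layer 3 (clean gravel): t_3 = 11.4 × 0.26 / 0.01151 = 257.4 d
Total t = Σ t_i = 525.8 days.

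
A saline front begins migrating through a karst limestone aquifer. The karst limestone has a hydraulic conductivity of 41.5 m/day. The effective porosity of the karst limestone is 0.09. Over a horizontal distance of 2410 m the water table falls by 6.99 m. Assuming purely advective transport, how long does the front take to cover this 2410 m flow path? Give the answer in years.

4.93

Hydraulic gradient i = Δh / L = 6.99 / 2410 = 0.002900.
Darcy flux q = K · i = 41.50 × 0.002900 = 0.1204 m/day.
Seepage velocity v = q / n_e = 0.1204 / 0.09 = 1.337 m/day.
Travel time t = L / v = 2410 / 1.337 = 1802 days = 4.934 years.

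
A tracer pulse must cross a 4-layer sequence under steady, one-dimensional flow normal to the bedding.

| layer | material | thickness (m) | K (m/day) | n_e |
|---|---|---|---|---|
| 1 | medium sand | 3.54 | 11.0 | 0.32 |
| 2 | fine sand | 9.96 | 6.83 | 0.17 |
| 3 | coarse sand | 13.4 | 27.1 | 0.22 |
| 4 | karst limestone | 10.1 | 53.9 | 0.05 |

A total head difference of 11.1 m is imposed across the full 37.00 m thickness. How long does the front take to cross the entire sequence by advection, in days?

1.39

With flow normal to the layers, continuity requires the same specific discharge q through every layer.
Σ(b_i/K_i) = 3.54/11.0 + 9.96/6.83 + 13.4/27.1 + 10.1/53.9 = 2.462 d.
q = Δh / Σ(b_i/K_i) = 11.1 / 2.462 = 4.509 m/day.
In each layer the seepage velocity is v_i = q/n_i, so the layer transit time is t_i = b_i·n_i / q:
  layer 1 (medium sand): t_1 = 3.54 × 0.32 / 4.509 = 0.2513 d
  layer 2 (fine sand): t_2 = 9.96 × 0.17 / 4.509 = 0.3755 d
  layer 3 (coarse sand): t_3 = 13.4 × 0.22 / 4.509 = 0.6539 d
  layer 4 (karst limestone): t_4 = 10.1 × 0.05 / 4.509 = 0.1120 d
Total t = Σ t_i = 1.393 days.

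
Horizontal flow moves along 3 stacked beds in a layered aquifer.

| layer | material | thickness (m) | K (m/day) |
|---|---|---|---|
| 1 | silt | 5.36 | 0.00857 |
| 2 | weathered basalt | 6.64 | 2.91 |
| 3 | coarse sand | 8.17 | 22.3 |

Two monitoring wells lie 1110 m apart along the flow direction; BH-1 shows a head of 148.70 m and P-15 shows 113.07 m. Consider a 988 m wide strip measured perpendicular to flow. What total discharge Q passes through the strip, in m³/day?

Flow is parallel to layering, so each bed carries its own Darcy discharge and the transmissivities add.
Σ(K_i·b_i) = 0.00857×5.36 + 2.91×6.64 + 22.3×8.17 = 201.6 m²/day.
Hydraulic gradient i = (148.70 − 113.07) / 1110 = 35.63 / 1110 = 0.03210.
Q = Σ(K_i·b_i) · W · i = 201.6 × 988 × 0.03210 = 6392 m³/day.

6390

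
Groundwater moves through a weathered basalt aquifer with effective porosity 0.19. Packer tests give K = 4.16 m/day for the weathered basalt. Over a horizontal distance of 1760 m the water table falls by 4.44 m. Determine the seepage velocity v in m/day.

Hydraulic gradient i = Δh / L = 4.44 / 1760 = 0.002523.
Darcy flux q = K · i = 4.160 × 0.002523 = 0.01049 m/day.
Seepage velocity v = q / n_e = 0.01049 / 0.19 = 0.05523 m/day.

0.0552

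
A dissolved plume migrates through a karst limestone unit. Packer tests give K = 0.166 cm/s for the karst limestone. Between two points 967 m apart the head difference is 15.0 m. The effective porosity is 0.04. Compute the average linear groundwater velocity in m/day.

Convert K: 0.166 cm/s × 864 = 143.4 m/day.
Hydraulic gradient i = Δh / L = 15.0 / 967 = 0.01551.
Darcy flux q = K · i = 143.4 × 0.01551 = 2.225 m/day.
Seepage velocity v = q / n_e = 2.225 / 0.04 = 55.62 m/day.

55.6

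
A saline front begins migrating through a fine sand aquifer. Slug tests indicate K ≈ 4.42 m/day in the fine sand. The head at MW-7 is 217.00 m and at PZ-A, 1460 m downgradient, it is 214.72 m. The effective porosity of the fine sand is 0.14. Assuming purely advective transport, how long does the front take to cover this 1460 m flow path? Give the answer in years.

Hydraulic gradient i = (217.00 − 214.72) / 1460 = 2.28 / 1460 = 0.001562.
Darcy flux q = K · i = 4.420 × 0.001562 = 0.006902 m/day.
Seepage velocity v = q / n_e = 0.006902 / 0.14 = 0.04930 m/day.
Travel time t = L / v = 1460 / 0.04930 = 29613 days = 81.07 years.

81.1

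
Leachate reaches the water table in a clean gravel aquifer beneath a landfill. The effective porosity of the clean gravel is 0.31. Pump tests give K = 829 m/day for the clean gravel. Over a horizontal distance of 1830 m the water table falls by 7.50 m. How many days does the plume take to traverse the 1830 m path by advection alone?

Hydraulic gradient i = Δh / L = 7.50 / 1830 = 0.004098.
Darcy flux q = K · i = 829.0 × 0.004098 = 3.398 m/day.
Seepage velocity v = q / n_e = 3.398 / 0.31 = 10.96 m/day.
Travel time t = L / v = 1830 / 10.96 = 167.0 days.

167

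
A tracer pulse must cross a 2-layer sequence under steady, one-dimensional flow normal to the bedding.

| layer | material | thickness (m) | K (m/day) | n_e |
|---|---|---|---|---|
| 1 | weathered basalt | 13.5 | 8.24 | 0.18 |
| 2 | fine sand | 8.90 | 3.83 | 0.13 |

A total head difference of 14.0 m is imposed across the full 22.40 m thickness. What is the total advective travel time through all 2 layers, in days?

With flow normal to the layers, continuity requires the same specific discharge q through every layer.
Σ(b_i/K_i) = 13.5/8.24 + 8.90/3.83 = 3.962 d.
q = Δh / Σ(b_i/K_i) = 14.0 / 3.962 = 3.533 m/day.
In each layer the seepage velocity is v_i = q/n_i, so the layer transit time is t_i = b_i·n_i / q:
  layer 1 (weathered basalt): t_1 = 13.5 × 0.18 / 3.533 = 0.6877 d
  layer 2 (fine sand): t_2 = 8.90 × 0.13 / 3.533 = 0.3274 d
Total t = Σ t_i = 1.015 days.

1.02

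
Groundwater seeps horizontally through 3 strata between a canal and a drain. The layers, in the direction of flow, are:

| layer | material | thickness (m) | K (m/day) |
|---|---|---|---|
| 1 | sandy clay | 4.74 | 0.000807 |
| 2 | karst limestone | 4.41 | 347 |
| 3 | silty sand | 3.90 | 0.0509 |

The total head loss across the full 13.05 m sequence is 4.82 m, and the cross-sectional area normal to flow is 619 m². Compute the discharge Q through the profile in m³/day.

0.501

Flow is perpendicular to layering, so the layers act in series and the equivalent K is the thickness-weighted harmonic mean.
Total thickness L = 4.74 + 4.41 + 3.90 = 13.05 m.
Σ(b_i/K_i) = 4.74/0.000807 + 4.41/347 + 3.90/0.0509 = 5950 d.
K_eq = L / Σ(b_i/K_i) = 13.05 / 5950 = 0.002193 m/day.
Q = K_eq · A · (Δh/L) = 0.002193 × 619 × (4.82/13.05) = 0.5014 m³/day.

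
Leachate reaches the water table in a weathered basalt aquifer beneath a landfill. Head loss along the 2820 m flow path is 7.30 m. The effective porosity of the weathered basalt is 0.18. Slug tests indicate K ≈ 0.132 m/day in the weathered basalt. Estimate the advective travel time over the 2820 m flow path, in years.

4070

Hydraulic gradient i = Δh / L = 7.30 / 2820 = 0.002589.
Darcy flux q = K · i = 0.1320 × 0.002589 = 0.0003417 m/day.
Seepage velocity v = q / n_e = 0.0003417 / 0.18 = 0.001898 m/day.
Travel time t = L / v = 2820 / 0.001898 = 1.486e+06 days = 4067 years.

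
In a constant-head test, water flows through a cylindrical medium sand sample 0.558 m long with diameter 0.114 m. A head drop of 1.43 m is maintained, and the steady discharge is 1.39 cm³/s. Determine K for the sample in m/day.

4.59

Cross-sectional area A = π·(d/2)² = π × (0.114/2)² = 0.01021 m².
Convert discharge: 1.39 cm³/s = 1.390e-06 m³/s.
Darcy's law rearranged: K = Q·L / (A·Δh) = 1.390e-06 × 0.558 / (0.01021 × 1.43) = 5.314e-05 m/s = 4.591 m/day.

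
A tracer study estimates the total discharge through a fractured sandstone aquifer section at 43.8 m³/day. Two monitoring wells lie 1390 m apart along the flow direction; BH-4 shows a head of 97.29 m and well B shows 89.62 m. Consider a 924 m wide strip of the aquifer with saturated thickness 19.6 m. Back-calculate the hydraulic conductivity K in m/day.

Cross-sectional area A = 924 × 19.6 = 18110 m².
Hydraulic gradient i = (97.29 − 89.62) / 1390 = 7.67 / 1390 = 0.005518.
From Q = K·A·i, K = Q / (A·i) = 43.8 / (18110 × 0.005518) = 0.4383 m/day.

0.438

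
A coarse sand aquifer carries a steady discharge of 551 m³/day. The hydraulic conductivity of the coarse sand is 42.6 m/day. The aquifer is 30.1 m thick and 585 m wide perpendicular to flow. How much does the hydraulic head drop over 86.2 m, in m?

0.0633

Cross-sectional area A = 585 × 30.1 = 17608 m².
From Q = K·A·i, i = Q / (K·A) = 551 / (42.60 × 17608) = 0.0007345.
Head loss Δh = i · L = 0.0007345 × 86.2 = 0.06332 m.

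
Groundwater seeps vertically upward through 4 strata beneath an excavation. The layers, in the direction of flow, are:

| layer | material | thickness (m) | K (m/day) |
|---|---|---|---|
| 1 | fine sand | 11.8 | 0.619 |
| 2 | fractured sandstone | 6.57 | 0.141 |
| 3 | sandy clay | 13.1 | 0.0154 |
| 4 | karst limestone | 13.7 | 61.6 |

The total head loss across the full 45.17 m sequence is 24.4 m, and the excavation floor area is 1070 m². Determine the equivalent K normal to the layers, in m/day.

0.0493

Flow is perpendicular to layering, so the layers act in series and the equivalent K is the thickness-weighted harmonic mean.
Total thickness L = 11.8 + 6.57 + 13.1 + 13.7 = 45.17 m.
Σ(b_i/K_i) = 11.8/0.619 + 6.57/0.141 + 13.1/0.0154 + 13.7/61.6 = 916.5 d.
K_eq = L / Σ(b_i/K_i) = 45.17 / 916.5 = 0.04928 m/day.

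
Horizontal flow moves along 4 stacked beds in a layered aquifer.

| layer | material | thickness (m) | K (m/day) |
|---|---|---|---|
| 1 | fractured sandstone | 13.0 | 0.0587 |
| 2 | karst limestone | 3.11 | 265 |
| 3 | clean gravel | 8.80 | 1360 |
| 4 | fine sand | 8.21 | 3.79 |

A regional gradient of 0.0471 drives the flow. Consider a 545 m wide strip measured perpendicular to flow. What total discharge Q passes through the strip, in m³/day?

329000

Flow is parallel to layering, so each bed carries its own Darcy discharge and the transmissivities add.
Σ(K_i·b_i) = 0.0587×13.0 + 265×3.11 + 1360×8.80 + 3.79×8.21 = 12824 m²/day.
Hydraulic gradient i = 0.0471.
Q = Σ(K_i·b_i) · W · i = 12824 × 545 × 0.04710 = 3.292e+05 m³/day.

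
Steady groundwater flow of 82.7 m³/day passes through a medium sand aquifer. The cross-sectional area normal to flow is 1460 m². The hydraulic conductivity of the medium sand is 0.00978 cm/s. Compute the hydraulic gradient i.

0.00670

Convert K: 0.00978 cm/s × 864 = 8.450 m/day.
From Q = K·A·i, i = Q / (K·A) = 82.7 / (8.450 × 1460) = 0.006703.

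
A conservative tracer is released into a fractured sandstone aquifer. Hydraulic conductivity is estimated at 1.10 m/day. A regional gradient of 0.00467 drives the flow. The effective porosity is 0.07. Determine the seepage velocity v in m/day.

Hydraulic gradient i = 0.00467.
Darcy flux q = K · i = 1.100 × 0.004670 = 0.005137 m/day.
Seepage velocity v = q / n_e = 0.005137 / 0.07 = 0.07339 m/day.

0.0734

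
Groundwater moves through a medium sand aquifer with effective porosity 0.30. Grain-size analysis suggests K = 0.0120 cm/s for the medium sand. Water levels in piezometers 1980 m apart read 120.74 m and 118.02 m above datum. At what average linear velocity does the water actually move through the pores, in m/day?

0.0475

Convert K: 0.0120 cm/s × 864 = 10.37 m/day.
Hydraulic gradient i = (120.74 − 118.02) / 1980 = 2.72 / 1980 = 0.001374.
Darcy flux q = K · i = 10.37 × 0.001374 = 0.01424 m/day.
Seepage velocity v = q / n_e = 0.01424 / 0.30 = 0.04748 m/day.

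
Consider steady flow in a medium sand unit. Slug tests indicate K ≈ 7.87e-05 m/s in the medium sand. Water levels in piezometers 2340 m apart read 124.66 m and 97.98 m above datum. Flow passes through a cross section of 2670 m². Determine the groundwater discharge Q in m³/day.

207

Convert K: 7.87e-05 m/s × 86400 = 6.800 m/day.
Hydraulic gradient i = (124.66 − 97.98) / 2340 = 26.68 / 2340 = 0.01140.
Darcy's law: Q = K · A · i = 6.800 × 2670 × 0.01140 = 207.0 m³/day.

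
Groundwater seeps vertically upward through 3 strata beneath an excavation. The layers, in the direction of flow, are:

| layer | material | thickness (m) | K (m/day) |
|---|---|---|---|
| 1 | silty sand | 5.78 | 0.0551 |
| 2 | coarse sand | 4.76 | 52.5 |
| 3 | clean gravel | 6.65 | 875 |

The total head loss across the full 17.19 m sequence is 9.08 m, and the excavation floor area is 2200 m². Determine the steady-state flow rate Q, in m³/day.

190

Flow is perpendicular to layering, so the layers act in series and the equivalent K is the thickness-weighted harmonic mean.
Total thickness L = 5.78 + 4.76 + 6.65 = 17.19 m.
Σ(b_i/K_i) = 5.78/0.0551 + 4.76/52.5 + 6.65/875 = 105.0 d.
K_eq = L / Σ(b_i/K_i) = 17.19 / 105.0 = 0.1637 m/day.
Q = K_eq · A · (Δh/L) = 0.1637 × 2200 × (9.08/17.19) = 190.3 m³/day.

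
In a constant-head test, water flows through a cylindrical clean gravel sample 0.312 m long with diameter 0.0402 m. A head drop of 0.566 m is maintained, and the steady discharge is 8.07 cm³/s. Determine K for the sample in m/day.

Cross-sectional area A = π·(d/2)² = π × (0.0402/2)² = 0.001269 m².
Convert discharge: 8.07 cm³/s = 8.070e-06 m³/s.
Darcy's law rearranged: K = Q·L / (A·Δh) = 8.070e-06 × 0.312 / (0.001269 × 0.566) = 0.003505 m/s = 302.8 m/day.

303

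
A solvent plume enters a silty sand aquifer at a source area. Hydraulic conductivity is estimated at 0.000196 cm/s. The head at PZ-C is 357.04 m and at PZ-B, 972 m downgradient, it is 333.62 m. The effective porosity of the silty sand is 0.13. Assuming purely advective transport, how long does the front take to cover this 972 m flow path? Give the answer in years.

Convert K: 0.000196 cm/s × 864 = 0.1693 m/day.
Hydraulic gradient i = (357.04 − 333.62) / 972 = 23.42 / 972 = 0.02409.
Darcy flux q = K · i = 0.1693 × 0.02409 = 0.004080 m/day.
Seepage velocity v = q / n_e = 0.004080 / 0.13 = 0.03139 m/day.
Travel time t = L / v = 972 / 0.03139 = 30968 days = 84.79 years.

84.8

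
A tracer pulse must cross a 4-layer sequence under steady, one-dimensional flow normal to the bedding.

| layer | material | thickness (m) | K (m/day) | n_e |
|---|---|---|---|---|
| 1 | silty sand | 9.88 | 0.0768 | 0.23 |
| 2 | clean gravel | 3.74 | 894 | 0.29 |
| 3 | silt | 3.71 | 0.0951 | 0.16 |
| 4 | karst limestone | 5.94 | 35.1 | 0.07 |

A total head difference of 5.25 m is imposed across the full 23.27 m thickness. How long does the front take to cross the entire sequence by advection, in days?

140

With flow normal to the layers, continuity requires the same specific discharge q through every layer.
Σ(b_i/K_i) = 9.88/0.0768 + 3.74/894 + 3.71/0.0951 + 5.94/35.1 = 167.8 d.
q = Δh / Σ(b_i/K_i) = 5.25 / 167.8 = 0.03128 m/day.
In each layer the seepage velocity is v_i = q/n_i, so the layer transit time is t_i = b_i·n_i / q:
  layer 1 (silty sand): t_1 = 9.88 × 0.23 / 0.03128 = 72.64 d
  layer 2 (clean gravel): t_2 = 3.74 × 0.29 / 0.03128 = 34.67 d
  layer 3 (silt): t_3 = 3.71 × 0.16 / 0.03128 = 18.98 d
  layer 4 (karst limestone): t_4 = 5.94 × 0.07 / 0.03128 = 13.29 d
Total t = Σ t_i = 139.6 days.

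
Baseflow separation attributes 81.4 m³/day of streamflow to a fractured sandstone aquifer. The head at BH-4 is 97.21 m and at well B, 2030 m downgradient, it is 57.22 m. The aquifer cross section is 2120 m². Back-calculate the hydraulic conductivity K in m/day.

1.95

Hydraulic gradient i = (97.21 − 57.22) / 2030 = 39.99 / 2030 = 0.01970.
From Q = K·A·i, K = Q / (A·i) = 81.4 / (2120 × 0.01970) = 1.949 m/day.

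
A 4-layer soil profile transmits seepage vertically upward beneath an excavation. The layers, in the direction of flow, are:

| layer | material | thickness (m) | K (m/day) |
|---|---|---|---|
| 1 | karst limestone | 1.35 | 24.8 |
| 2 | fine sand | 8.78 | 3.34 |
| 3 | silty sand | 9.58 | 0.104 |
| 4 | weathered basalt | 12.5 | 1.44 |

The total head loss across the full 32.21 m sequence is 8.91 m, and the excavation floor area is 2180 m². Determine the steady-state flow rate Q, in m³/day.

Flow is perpendicular to layering, so the layers act in series and the equivalent K is the thickness-weighted harmonic mean.
Total thickness L = 1.35 + 8.78 + 9.58 + 12.5 = 32.21 m.
Σ(b_i/K_i) = 1.35/24.8 + 8.78/3.34 + 9.58/0.104 + 12.5/1.44 = 103.5 d.
K_eq = L / Σ(b_i/K_i) = 32.21 / 103.5 = 0.3113 m/day.
Q = K_eq · A · (Δh/L) = 0.3113 × 2180 × (8.91/32.21) = 187.7 m³/day.

188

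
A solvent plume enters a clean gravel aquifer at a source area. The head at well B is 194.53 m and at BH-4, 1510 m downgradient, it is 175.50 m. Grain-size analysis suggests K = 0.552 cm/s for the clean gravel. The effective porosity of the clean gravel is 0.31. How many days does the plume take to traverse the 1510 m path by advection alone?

Convert K: 0.552 cm/s × 864 = 476.9 m/day.
Hydraulic gradient i = (194.53 − 175.50) / 1510 = 19.03 / 1510 = 0.01260.
Darcy flux q = K · i = 476.9 × 0.01260 = 6.011 m/day.
Seepage velocity v = q / n_e = 6.011 / 0.31 = 19.39 m/day.
Travel time t = L / v = 1510 / 19.39 = 77.88 days.

77.9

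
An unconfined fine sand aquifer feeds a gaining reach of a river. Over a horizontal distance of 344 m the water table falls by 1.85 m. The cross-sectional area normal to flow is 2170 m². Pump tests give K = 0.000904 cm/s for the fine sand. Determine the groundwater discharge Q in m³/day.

9.11

Convert K: 0.000904 cm/s × 864 = 0.7811 m/day.
Hydraulic gradient i = Δh / L = 1.85 / 344 = 0.005378.
Darcy's law: Q = K · A · i = 0.7811 × 2170 × 0.005378 = 9.115 m³/day.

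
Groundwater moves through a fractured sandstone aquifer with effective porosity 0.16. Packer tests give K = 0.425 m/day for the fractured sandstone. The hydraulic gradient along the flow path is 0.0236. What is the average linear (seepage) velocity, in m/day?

Hydraulic gradient i = 0.0236.
Darcy flux q = K · i = 0.4250 × 0.02360 = 0.01003 m/day.
Seepage velocity v = q / n_e = 0.01003 / 0.16 = 0.06269 m/day.

0.0627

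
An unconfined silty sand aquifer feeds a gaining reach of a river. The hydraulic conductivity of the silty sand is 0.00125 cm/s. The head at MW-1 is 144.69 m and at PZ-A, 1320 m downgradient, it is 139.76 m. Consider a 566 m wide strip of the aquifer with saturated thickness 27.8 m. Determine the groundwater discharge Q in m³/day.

Convert K: 0.00125 cm/s × 864 = 1.080 m/day.
Cross-sectional area A = 566 × 27.8 = 15735 m².
Hydraulic gradient i = (144.69 − 139.76) / 1320 = 4.93 / 1320 = 0.003735.
Darcy's law: Q = K · A · i = 1.080 × 15735 × 0.003735 = 63.47 m³/day.

63.5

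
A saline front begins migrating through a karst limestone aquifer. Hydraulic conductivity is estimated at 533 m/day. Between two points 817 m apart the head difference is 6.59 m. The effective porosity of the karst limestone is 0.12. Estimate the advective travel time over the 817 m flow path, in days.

Hydraulic gradient i = Δh / L = 6.59 / 817 = 0.008066.
Darcy flux q = K · i = 533.0 × 0.008066 = 4.299 m/day.
Seepage velocity v = q / n_e = 4.299 / 0.12 = 35.83 m/day.
Travel time t = L / v = 817 / 35.83 = 22.80 days.

22.8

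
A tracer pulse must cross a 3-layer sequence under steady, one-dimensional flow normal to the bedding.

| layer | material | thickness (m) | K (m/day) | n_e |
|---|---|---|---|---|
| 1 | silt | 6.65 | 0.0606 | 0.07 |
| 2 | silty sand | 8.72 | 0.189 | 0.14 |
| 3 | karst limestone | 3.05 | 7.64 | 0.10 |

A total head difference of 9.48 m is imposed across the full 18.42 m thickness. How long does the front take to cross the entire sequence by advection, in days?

With flow normal to the layers, continuity requires the same specific discharge q through every layer.
Σ(b_i/K_i) = 6.65/0.0606 + 8.72/0.189 + 3.05/7.64 = 156.3 d.
q = Δh / Σ(b_i/K_i) = 9.48 / 156.3 = 0.06066 m/day.
In each layer the seepage velocity is v_i = q/n_i, so the layer transit time is t_i = b_i·n_i / q:
  layer 1 (silt): t_1 = 6.65 × 0.07 / 0.06066 = 7.674 d
  layer 2 (silty sand): t_2 = 8.72 × 0.14 / 0.06066 = 20.12 d
  layer 3 (karst limestone): t_3 = 3.05 × 0.10 / 0.06066 = 5.028 d
Total t = Σ t_i = 32.83 days.

32.8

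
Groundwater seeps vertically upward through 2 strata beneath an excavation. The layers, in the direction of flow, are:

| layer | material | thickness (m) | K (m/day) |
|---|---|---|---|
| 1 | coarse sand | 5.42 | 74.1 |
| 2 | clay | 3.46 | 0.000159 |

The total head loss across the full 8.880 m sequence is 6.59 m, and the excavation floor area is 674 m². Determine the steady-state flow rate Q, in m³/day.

Flow is perpendicular to layering, so the layers act in series and the equivalent K is the thickness-weighted harmonic mean.
Total thickness L = 5.42 + 3.46 = 8.880 m.
Σ(b_i/K_i) = 5.42/74.1 + 3.46/0.000159 = 21761 d.
K_eq = L / Σ(b_i/K_i) = 8.880 / 21761 = 0.0004081 m/day.
Q = K_eq · A · (Δh/L) = 0.0004081 × 674 × (6.59/8.880) = 0.2041 m³/day.

0.204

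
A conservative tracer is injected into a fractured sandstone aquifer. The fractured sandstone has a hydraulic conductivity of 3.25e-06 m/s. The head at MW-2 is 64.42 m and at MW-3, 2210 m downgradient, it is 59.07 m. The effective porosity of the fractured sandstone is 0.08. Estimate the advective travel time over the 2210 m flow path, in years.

Convert K: 3.25e-06 m/s × 86400 = 0.2808 m/day.
Hydraulic gradient i = (64.42 − 59.07) / 2210 = 5.35 / 2210 = 0.002421.
Darcy flux q = K · i = 0.2808 × 0.002421 = 0.0006798 m/day.
Seepage velocity v = q / n_e = 0.0006798 / 0.08 = 0.008497 m/day.
Travel time t = L / v = 2210 / 0.008497 = 2.601e+05 days = 712.1 years.

712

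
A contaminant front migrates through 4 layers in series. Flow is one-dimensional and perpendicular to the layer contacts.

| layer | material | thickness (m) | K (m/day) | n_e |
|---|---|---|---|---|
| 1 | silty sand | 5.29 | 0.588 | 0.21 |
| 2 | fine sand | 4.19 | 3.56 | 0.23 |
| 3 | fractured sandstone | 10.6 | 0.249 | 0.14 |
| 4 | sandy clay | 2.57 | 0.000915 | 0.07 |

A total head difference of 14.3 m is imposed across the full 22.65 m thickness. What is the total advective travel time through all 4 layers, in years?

2.05

With flow normal to the layers, continuity requires the same specific discharge q through every layer.
Σ(b_i/K_i) = 5.29/0.588 + 4.19/3.56 + 10.6/0.249 + 2.57/0.000915 = 2861 d.
q = Δh / Σ(b_i/K_i) = 14.3 / 2861 = 0.004997 m/day.
In each layer the seepage velocity is v_i = q/n_i, so the layer transit time is t_i = b_i·n_i / q:
  layer 1 (silty sand): t_1 = 5.29 × 0.21 / 0.004997 = 222.3 d
  layer 2 (fine sand): t_2 = 4.19 × 0.23 / 0.004997 = 192.8 d
  layer 3 (fractured sandstone): t_3 = 10.6 × 0.14 / 0.004997 = 297.0 d
  layer 4 (sandy clay): t_4 = 2.57 × 0.07 / 0.004997 = 36.00 d
Total t = Σ t_i = 748.1 days = 2.048 years.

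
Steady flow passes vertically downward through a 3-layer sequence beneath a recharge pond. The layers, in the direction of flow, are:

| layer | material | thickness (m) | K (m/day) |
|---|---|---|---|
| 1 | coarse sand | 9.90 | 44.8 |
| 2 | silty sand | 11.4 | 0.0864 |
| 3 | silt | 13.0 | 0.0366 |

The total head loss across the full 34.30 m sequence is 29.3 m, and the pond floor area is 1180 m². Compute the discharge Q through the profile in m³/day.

Flow is perpendicular to layering, so the layers act in series and the equivalent K is the thickness-weighted harmonic mean.
Total thickness L = 9.90 + 11.4 + 13.0 = 34.30 m.
Σ(b_i/K_i) = 9.90/44.8 + 11.4/0.0864 + 13.0/0.0366 = 487.4 d.
K_eq = L / Σ(b_i/K_i) = 34.30 / 487.4 = 0.07038 m/day.
Q = K_eq · A · (Δh/L) = 0.07038 × 1180 × (29.3/34.30) = 70.94 m³/day.

70.9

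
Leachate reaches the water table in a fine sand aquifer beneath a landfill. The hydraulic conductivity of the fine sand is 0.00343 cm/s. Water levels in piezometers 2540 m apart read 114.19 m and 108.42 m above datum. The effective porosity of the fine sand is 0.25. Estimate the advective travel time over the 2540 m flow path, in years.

Convert K: 0.00343 cm/s × 864 = 2.964 m/day.
Hydraulic gradient i = (114.19 − 108.42) / 2540 = 5.77 / 2540 = 0.002272.
Darcy flux q = K · i = 2.964 × 0.002272 = 0.006732 m/day.
Seepage velocity v = q / n_e = 0.006732 / 0.25 = 0.02693 m/day.
Travel time t = L / v = 2540 / 0.02693 = 94324 days = 258.2 years.

258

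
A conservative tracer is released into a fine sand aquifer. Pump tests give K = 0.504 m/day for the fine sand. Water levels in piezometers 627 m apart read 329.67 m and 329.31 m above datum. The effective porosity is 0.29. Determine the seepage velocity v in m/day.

0.000998

Hydraulic gradient i = (329.67 − 329.31) / 627 = 0.36 / 627 = 0.0005742.
Darcy flux q = K · i = 0.5040 × 0.0005742 = 0.0002894 m/day.
Seepage velocity v = q / n_e = 0.0002894 / 0.29 = 0.0009979 m/day.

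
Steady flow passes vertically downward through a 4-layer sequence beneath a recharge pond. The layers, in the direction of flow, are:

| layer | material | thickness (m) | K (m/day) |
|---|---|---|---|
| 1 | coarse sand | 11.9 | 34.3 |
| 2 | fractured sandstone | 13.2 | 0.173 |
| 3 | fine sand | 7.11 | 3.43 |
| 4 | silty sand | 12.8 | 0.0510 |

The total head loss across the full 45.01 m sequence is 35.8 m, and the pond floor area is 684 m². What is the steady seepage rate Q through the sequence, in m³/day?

Flow is perpendicular to layering, so the layers act in series and the equivalent K is the thickness-weighted harmonic mean.
Total thickness L = 11.9 + 13.2 + 7.11 + 12.8 = 45.01 m.
Σ(b_i/K_i) = 11.9/34.3 + 13.2/0.173 + 7.11/3.43 + 12.8/0.0510 = 329.7 d.
K_eq = L / Σ(b_i/K_i) = 45.01 / 329.7 = 0.1365 m/day.
Q = K_eq · A · (Δh/L) = 0.1365 × 684 × (35.8/45.01) = 74.27 m³/day.

74.3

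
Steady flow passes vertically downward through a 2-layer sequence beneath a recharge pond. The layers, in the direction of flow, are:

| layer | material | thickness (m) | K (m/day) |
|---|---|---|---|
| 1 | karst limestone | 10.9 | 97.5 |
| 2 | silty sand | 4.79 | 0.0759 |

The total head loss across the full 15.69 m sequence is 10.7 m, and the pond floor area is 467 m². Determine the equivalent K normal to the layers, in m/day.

0.248

Flow is perpendicular to layering, so the layers act in series and the equivalent K is the thickness-weighted harmonic mean.
Total thickness L = 10.9 + 4.79 = 15.69 m.
Σ(b_i/K_i) = 10.9/97.5 + 4.79/0.0759 = 63.22 d.
K_eq = L / Σ(b_i/K_i) = 15.69 / 63.22 = 0.2482 m/day.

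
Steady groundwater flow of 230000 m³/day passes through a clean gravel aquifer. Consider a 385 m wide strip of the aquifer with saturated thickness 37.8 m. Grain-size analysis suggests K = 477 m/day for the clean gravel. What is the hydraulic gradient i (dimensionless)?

0.0331

Cross-sectional area A = 385 × 37.8 = 14553 m².
From Q = K·A·i, i = Q / (K·A) = 230000 / (477.0 × 14553) = 0.03313.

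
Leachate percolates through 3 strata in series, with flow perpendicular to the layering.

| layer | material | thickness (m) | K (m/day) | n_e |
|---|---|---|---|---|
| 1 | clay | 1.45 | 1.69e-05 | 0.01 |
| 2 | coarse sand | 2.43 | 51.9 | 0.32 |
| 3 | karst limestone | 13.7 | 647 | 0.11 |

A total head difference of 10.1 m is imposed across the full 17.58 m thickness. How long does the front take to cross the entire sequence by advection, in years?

53.5

With flow normal to the layers, continuity requires the same specific discharge q through every layer.
Σ(b_i/K_i) = 1.45/1.69e-05 + 2.43/51.9 + 13.7/647 = 85799 d.
q = Δh / Σ(b_i/K_i) = 10.1 / 85799 = 0.0001177 m/day.
In each layer the seepage velocity is v_i = q/n_i, so the layer transit time is t_i = b_i·n_i / q:
  layer 1 (clay): t_1 = 1.45 × 0.01 / 0.0001177 = 123.2 d
  layer 2 (coarse sand): t_2 = 2.43 × 0.32 / 0.0001177 = 6606 d
  layer 3 (karst limestone): t_3 = 13.7 × 0.11 / 0.0001177 = 12802 d
Total t = Σ t_i = 19531 days = 53.47 years.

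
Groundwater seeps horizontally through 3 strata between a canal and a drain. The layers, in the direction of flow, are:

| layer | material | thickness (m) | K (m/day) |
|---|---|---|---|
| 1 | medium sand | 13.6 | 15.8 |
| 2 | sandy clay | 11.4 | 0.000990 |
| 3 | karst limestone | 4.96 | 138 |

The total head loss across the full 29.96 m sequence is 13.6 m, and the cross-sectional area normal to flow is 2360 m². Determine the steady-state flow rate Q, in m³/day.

Flow is perpendicular to layering, so the layers act in series and the equivalent K is the thickness-weighted harmonic mean.
Total thickness L = 13.6 + 11.4 + 4.96 = 29.96 m.
Σ(b_i/K_i) = 13.6/15.8 + 11.4/0.000990 + 4.96/138 = 11516 d.
K_eq = L / Σ(b_i/K_i) = 29.96 / 11516 = 0.002602 m/day.
Q = K_eq · A · (Δh/L) = 0.002602 × 2360 × (13.6/29.96) = 2.787 m³/day.

2.79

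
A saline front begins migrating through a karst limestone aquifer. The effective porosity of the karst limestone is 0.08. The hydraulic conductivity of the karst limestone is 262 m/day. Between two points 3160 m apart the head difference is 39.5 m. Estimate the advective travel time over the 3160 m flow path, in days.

Hydraulic gradient i = Δh / L = 39.5 / 3160 = 0.01250.
Darcy flux q = K · i = 262.0 × 0.01250 = 3.275 m/day.
Seepage velocity v = q / n_e = 3.275 / 0.08 = 40.94 m/day.
Travel time t = L / v = 3160 / 40.94 = 77.19 days.

77.2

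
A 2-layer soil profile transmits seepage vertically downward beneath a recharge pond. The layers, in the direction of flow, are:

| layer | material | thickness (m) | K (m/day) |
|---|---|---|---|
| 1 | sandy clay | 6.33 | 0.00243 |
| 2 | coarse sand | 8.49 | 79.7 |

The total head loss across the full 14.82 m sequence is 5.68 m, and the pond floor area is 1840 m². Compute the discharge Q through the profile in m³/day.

4.01

Flow is perpendicular to layering, so the layers act in series and the equivalent K is the thickness-weighted harmonic mean.
Total thickness L = 6.33 + 8.49 = 14.82 m.
Σ(b_i/K_i) = 6.33/0.00243 + 8.49/79.7 = 2605 d.
K_eq = L / Σ(b_i/K_i) = 14.82 / 2605 = 0.005689 m/day.
Q = K_eq · A · (Δh/L) = 0.005689 × 1840 × (5.68/14.82) = 4.012 m³/day.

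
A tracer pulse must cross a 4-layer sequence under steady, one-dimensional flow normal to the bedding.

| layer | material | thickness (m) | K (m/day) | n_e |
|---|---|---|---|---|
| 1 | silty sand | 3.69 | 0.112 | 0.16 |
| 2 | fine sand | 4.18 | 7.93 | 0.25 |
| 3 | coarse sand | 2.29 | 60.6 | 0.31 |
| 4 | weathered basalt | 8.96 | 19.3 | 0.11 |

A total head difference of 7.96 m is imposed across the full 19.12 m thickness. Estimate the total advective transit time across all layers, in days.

With flow normal to the layers, continuity requires the same specific discharge q through every layer.
Σ(b_i/K_i) = 3.69/0.112 + 4.18/7.93 + 2.29/60.6 + 8.96/19.3 = 33.98 d.
q = Δh / Σ(b_i/K_i) = 7.96 / 33.98 = 0.2343 m/day.
In each layer the seepage velocity is v_i = q/n_i, so the layer transit time is t_i = b_i·n_i / q:
  layer 1 (silty sand): t_1 = 3.69 × 0.16 / 0.2343 = 2.520 d
  layer 2 (fine sand): t_2 = 4.18 × 0.25 / 0.2343 = 4.460 d
  layer 3 (coarse sand): t_3 = 2.29 × 0.31 / 0.2343 = 3.030 d
  layer 4 (weathered basalt): t_4 = 8.96 × 0.11 / 0.2343 = 4.207 d
Total t = Σ t_i = 14.22 days.

14.2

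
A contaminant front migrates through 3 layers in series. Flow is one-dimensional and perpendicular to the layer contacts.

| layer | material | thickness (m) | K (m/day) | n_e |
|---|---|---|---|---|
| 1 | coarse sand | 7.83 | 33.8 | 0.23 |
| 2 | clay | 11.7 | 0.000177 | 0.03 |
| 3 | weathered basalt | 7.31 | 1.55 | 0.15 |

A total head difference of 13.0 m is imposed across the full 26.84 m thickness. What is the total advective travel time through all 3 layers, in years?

45.2

With flow normal to the layers, continuity requires the same specific discharge q through every layer.
Σ(b_i/K_i) = 7.83/33.8 + 11.7/0.000177 + 7.31/1.55 = 66107 d.
q = Δh / Σ(b_i/K_i) = 13.0 / 66107 = 0.0001967 m/day.
In each layer the seepage velocity is v_i = q/n_i, so the layer transit time is t_i = b_i·n_i / q:
  layer 1 (coarse sand): t_1 = 7.83 × 0.23 / 0.0001967 = 9158 d
  layer 2 (clay): t_2 = 11.7 × 0.03 / 0.0001967 = 1785 d
  layer 3 (weathered basalt): t_3 = 7.31 × 0.15 / 0.0001967 = 5576 d
Total t = Σ t_i = 16519 days = 45.23 years.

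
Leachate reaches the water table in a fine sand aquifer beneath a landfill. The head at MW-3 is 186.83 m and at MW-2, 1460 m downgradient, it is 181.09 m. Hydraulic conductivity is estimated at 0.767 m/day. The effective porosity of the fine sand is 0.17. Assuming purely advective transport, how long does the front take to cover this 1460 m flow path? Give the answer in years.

Hydraulic gradient i = (186.83 − 181.09) / 1460 = 5.74 / 1460 = 0.003932.
Darcy flux q = K · i = 0.7670 × 0.003932 = 0.003015 m/day.
Seepage velocity v = q / n_e = 0.003015 / 0.17 = 0.01774 m/day.
Travel time t = L / v = 1460 / 0.01774 = 82309 days = 225.3 years.

225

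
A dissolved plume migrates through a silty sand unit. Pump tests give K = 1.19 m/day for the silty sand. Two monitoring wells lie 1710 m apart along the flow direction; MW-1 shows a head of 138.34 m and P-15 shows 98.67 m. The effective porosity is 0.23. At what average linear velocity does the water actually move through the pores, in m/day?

Hydraulic gradient i = (138.34 − 98.67) / 1710 = 39.67 / 1710 = 0.02320.
Darcy flux q = K · i = 1.190 × 0.02320 = 0.02761 m/day.
Seepage velocity v = q / n_e = 0.02761 / 0.23 = 0.1200 m/day.

0.120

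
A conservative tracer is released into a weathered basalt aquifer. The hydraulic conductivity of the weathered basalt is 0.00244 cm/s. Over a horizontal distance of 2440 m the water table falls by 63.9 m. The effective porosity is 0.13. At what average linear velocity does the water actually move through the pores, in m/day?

0.425

Convert K: 0.00244 cm/s × 864 = 2.108 m/day.
Hydraulic gradient i = Δh / L = 63.9 / 2440 = 0.02619.
Darcy flux q = K · i = 2.108 × 0.02619 = 0.05521 m/day.
Seepage velocity v = q / n_e = 0.05521 / 0.13 = 0.4247 m/day.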